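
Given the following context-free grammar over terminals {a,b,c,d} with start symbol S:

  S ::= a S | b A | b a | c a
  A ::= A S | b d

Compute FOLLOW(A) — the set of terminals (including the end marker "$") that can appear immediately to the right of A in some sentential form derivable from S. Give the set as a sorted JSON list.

Compute FIRST by fixpoint:
[1]
  A via A→b d: +{b}
  S via S→a S: +{a}
  S via S→b A: +{b}
  S via S→c a: +{c}
  FIRST(S)={a,b,c}  FIRST(A)={b}
[2] — fixpoint
  FIRST(S)={a,b,c}  FIRST(A)={b}

FOLLOW sets:
initialize: $ ∈ FOLLOW(S)
[1]
  A→A S: FOLLOW(A) ⊇ FIRST(S) = {a,b,c}; new: +{a,b,c}
  A→A S: FOLLOW(S) ⊇ FOLLOW(A) ⊇ {a,b,c}; new: +{a,b,c}
  S→b A: FOLLOW(A) ⊇ FOLLOW(S) ⊇ {$,a,b,c}; new: +{$}
  FOLLOW(S)={$,a,b,c}  FOLLOW(A)={$,a,b,c}
[2] — fixpoint
  FOLLOW(S)={$,a,b,c}  FOLLOW(A)={$,a,b,c}

FOLLOW(A) = ["$", "a", "b", "c"]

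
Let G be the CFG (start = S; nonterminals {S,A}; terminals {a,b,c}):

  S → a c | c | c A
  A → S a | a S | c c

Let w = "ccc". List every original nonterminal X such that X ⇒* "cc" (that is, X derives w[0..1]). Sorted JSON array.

CNF form of G:
  S -> T0 T1 | T1 A | c
  A -> S T0 | T0 S | T1 T1
  T0 -> a
  T1 -> c

Fill CYK table bottom-up, restricted to cells inside w[0..1]:
  [0..0]={S,T1}  "c"  orig:{S}
  [1..1]={S,T1}  "c"  orig:{S}
  [0..1]={A}  "cc"

Original NTs in T[0,1] deriving "cc": ["A"]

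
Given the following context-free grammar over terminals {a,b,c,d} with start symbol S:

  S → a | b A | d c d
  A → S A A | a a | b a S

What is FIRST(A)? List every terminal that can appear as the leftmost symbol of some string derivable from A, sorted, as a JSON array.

FIRST sets, iterate to fixpoint:
[1]
  A via A→a a: +{a}
  A via A→b a S: +{b}
  S via S→a: +{a}
  S via S→b A: +{b}
  S via S→d c d: +{d}
  FIRST(S)={a,b,d}  FIRST(A)={a,b}
[2]
  A via A→S A A: +{d}
  FIRST(S)={a,b,d}  FIRST(A)={a,b,d}
[3] (stable)
  FIRST(S)={a,b,d}  FIRST(A)={a,b,d}

FIRST(A) = ["a", "b", "d"]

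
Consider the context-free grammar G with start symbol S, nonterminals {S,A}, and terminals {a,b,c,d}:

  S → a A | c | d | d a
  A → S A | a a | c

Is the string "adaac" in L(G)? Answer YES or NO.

CNF form of G:
  S -> T0 A | T1 T0 | c | d
  A -> S A | T0 T0 | c
  T0 -> a
  T1 -> d

CYK table (by increasing span):
  cell(0,0) a: {T0}  orig:{}
  cell(1,1) d: {S,T1}  orig:{S}
  cell(2,2) a: {T0}  orig:{}
  cell(3,3) a: {T0}  orig:{}
  cell(4,4) c: {A,S}
  cell(0,1) ad: ∅
  cell(1,2) da: {S}
  cell(2,3) aa: {A}
  cell(3,4) ac: {S}
  cell(0,2) ada: ∅
  cell(1,3) daa: {A}
  cell(2,4) aac: ∅
  cell(0,3) adaa: {S}
  cell(1,4) daac: ∅
  cell(0,4) adaac: {A}

S ∉ T[0,4] ⇒ NO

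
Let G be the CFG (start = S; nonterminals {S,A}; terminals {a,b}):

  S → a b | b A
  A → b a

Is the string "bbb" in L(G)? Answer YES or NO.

CNF form of G:
  S -> T0 A | T1 T0
  A -> T0 T1
  T0 -> b
  T1 -> a

CYK fill:
  T[0,0] 'b' = {T0}  orig:{}
  T[1,1] 'b' = {T0}  orig:{}
  T[2,2] 'b' = {T0}  orig:{}
  T[0,1] 'bb' = ∅
  T[1,2] 'bb' = ∅
  T[0,2] 'bbb' = ∅

S ∉ T[0,2] ⇒ NO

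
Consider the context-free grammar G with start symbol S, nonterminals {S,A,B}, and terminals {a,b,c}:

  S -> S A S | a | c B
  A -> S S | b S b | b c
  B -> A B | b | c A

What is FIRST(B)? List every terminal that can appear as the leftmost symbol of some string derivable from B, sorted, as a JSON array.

Compute FIRST by fixpoint:
pass 1:
  A via A→b S b: +{b}
  B via B→A B: +{b}
  B via B→c A: +{c}
  S via S→a: +{a}
  S via S→c B: +{c}
  FIRST[S]={a,c}  FIRST[A]={b}  FIRST[B]={b,c}
pass 2:
  A via A→S S: +{a,c}
  B via B→A B: +{a}
  FIRST[S]={a,c}  FIRST[A]={a,b,c}  FIRST[B]={a,b,c}
pass 3: — fixpoint
  FIRST[S]={a,c}  FIRST[A]={a,b,c}  FIRST[B]={a,b,c}

FIRST(B) = ["a", "b", "c"]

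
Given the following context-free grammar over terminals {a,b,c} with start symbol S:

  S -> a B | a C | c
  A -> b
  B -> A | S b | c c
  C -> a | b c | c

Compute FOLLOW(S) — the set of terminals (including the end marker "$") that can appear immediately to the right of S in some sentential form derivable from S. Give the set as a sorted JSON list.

FIRST sets, iterate to fixpoint:
[1]
  A via A→b: +{b}
  B via B→A: +{b}
  B via B→c c: +{c}
  C via C→a: +{a}
  C via C→b c: +{b}
  C via C→c: +{c}
  S via S→a B: +{a}
  S via S→c: +{c}
  FIRST(S)={a,c}  FIRST(A)={b}  FIRST(B)={b,c}  FIRST(C)={a,b,c}
[2]
  B via B→S b: +{a}
  FIRST(S)={a,c}  FIRST(A)={b}  FIRST(B)={a,b,c}  FIRST(C)={a,b,c}
[3] (stable)
  FIRST(S)={a,c}  FIRST(A)={b}  FIRST(B)={a,b,c}  FIRST(C)={a,b,c}

FOLLOW sets:
FOLLOW(S) := {$}
pass 1:
  B→S b: FOLLOW(S) ⊇ FIRST(b) = {b}; new: +{b}
  S→a B: FOLLOW(B) ⊇ FOLLOW(S) ⊇ {$,b}; new: +{$,b}
  S→a C: FOLLOW(C) ⊇ FOLLOW(S) ⊇ {$,b}; new: +{$,b}
  FOLLOW[S]={$,b}  FOLLOW[A]={}  FOLLOW[B]={$,b}  FOLLOW[C]={$,b}
pass 2:
  B→A: FOLLOW(A) ⊇ FOLLOW(B) ⊇ {$,b}; new: +{$,b}
  FOLLOW[S]={$,b}  FOLLOW[A]={$,b}  FOLLOW[B]={$,b}  FOLLOW[C]={$,b}
pass 3: (stable)
  FOLLOW[S]={$,b}  FOLLOW[A]={$,b}  FOLLOW[B]={$,b}  FOLLOW[C]={$,b}

FOLLOW(S) = ["$", "b"]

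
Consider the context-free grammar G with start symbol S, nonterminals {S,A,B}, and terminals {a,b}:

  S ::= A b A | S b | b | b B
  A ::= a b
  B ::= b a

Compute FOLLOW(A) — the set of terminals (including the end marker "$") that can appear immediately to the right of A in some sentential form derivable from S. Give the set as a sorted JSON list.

Compute FIRST by fixpoint:
[1]
  A via A→a b: +{a}
  B via B→b a: +{b}
  S via S→A b A: +{a}
  S via S→b: +{b}
  FIRST[S]={a,b}  FIRST[A]={a}  FIRST[B]={b}
[2] (no change)
  FIRST[S]={a,b}  FIRST[A]={a}  FIRST[B]={b}

FOLLOW iteration:
seed FOLLOW(S) with $
pass 1:
  S→A b A: FOLLOW(A) ⊇ FIRST(b) = {b}; new: +{b}
  S→A b A: FOLLOW(A) ⊇ FOLLOW(S) ⊇ {$}; new: +{$}
  S→S b: FOLLOW(S) ⊇ FIRST(b) = {b}; new: +{b}
  S→b B: FOLLOW(B) ⊇ FOLLOW(S) ⊇ {$,b}; new: +{$,b}
  FOLLOW[S]={$,b}  FOLLOW[A]={$,b}  FOLLOW[B]={$,b}
pass 2: done
  FOLLOW[S]={$,b}  FOLLOW[A]={$,b}  FOLLOW[B]={$,b}

FOLLOW(A) = ["$", "b"]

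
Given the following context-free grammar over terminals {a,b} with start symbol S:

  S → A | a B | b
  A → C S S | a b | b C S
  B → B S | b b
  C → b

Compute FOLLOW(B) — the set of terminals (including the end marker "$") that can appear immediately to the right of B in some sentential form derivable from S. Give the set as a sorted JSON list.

Compute FIRST by fixpoint:
round 1:
  A via A→a b: +{a}
  A via A→b C S: +{b}
  B via B→b b: +{b}
  C via C→b: +{b}
  S via S→A: +{a,b}
  FIRST(S)={a,b}  FIRST(A)={a,b}  FIRST(B)={b}  FIRST(C)={b}
round 2: done
  FIRST(S)={a,b}  FIRST(A)={a,b}  FIRST(B)={b}  FIRST(C)={b}

Compute FOLLOW by fixpoint:
initialize: $ ∈ FOLLOW(S)
pass 1:
  A→C S S: FOLLOW(C) ⊇ FIRST(S) = {a,b}; new: +{a,b}
  A→C S S: FOLLOW(S) ⊇ FIRST(S) = {a,b}; new: +{a,b}
  B→B S: FOLLOW(B) ⊇ FIRST(S) = {a,b}; new: +{a,b}
  S→A: FOLLOW(A) ⊇ FOLLOW(S) ⊇ {$,a,b}; new: +{$,a,b}
  S→a B: FOLLOW(B) ⊇ FOLLOW(S) ⊇ {$,a,b}; new: +{$}
  S: {$,a,b}  A: {$,a,b}  B: {$,a,b}  C: {a,b}
pass 2: (stable)
  S: {$,a,b}  A: {$,a,b}  B: {$,a,b}  C: {a,b}

FOLLOW(B) = ["$", "a", "b"]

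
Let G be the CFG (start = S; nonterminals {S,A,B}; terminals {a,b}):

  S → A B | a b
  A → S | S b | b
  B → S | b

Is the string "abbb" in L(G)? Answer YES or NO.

CNF form of G:
  S -> A B | T1 T0
  A -> A B | S T0 | T1 T0 | b
  B -> A B | T1 T0 | b
  T0 -> b
  T1 -> a

CYK table (by increasing span):
  [0..0]={T1}  "a"  orig:{}
  [1..1]={A,B,T0}  "b"  orig:{A,B}
  [2..2]={A,B,T0}  "b"  orig:{A,B}
  [3..3]={A,B,T0}  "b"  orig:{A,B}
  [0..1]={A,B,S}  "ab"
  [1..2]={A,B,S}  "bb"
  [2..3]={A,B,S}  "bb"
  [0..2]={A,B,S}  "abb"
  [1..3]={A,B,S}  "bbb"
  [0..3]={A,B,S}  "abbb"

S ∈ T[0,3] ⇒ YES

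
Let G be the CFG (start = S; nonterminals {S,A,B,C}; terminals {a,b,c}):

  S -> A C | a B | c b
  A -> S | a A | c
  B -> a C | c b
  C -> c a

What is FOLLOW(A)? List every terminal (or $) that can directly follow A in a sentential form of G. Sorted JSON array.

Compute FIRST by fixpoint:
[1]
  A via A→a A: +{a}
  A via A→c: +{c}
  B via B→a C: +{a}
  B via B→c b: +{c}
  C via C→c a: +{c}
  S via S→A C: +{a,c}
  S: {a,c}  A: {a,c}  B: {a,c}  C: {c}
[2] — fixpoint
  S: {a,c}  A: {a,c}  B: {a,c}  C: {c}

Compute FOLLOW by fixpoint:
seed FOLLOW(S) with $
[1]
  S→A C: FOLLOW(A) ⊇ FIRST(C) = {c}; new: +{c}
  S→A C: FOLLOW(C) ⊇ FOLLOW(S) ⊇ {$}; new: +{$}
  S→a B: FOLLOW(B) ⊇ FOLLOW(S) ⊇ {$}; new: +{$}
  FOLLOW(S)={$}  FOLLOW(A)={c}  FOLLOW(B)={$}  FOLLOW(C)={$}
[2]
  A→S: FOLLOW(S) ⊇ FOLLOW(A) ⊇ {c}; new: +{c}
  S→A C: FOLLOW(C) ⊇ FOLLOW(S) ⊇ {$,c}; new: +{c}
  S→a B: FOLLOW(B) ⊇ FOLLOW(S) ⊇ {$,c}; new: +{c}
  FOLLOW(S)={$,c}  FOLLOW(A)={c}  FOLLOW(B)={$,c}  FOLLOW(C)={$,c}
[3] (no change)
  FOLLOW(S)={$,c}  FOLLOW(A)={c}  FOLLOW(B)={$,c}  FOLLOW(C)={$,c}

FOLLOW(A) = ["c"]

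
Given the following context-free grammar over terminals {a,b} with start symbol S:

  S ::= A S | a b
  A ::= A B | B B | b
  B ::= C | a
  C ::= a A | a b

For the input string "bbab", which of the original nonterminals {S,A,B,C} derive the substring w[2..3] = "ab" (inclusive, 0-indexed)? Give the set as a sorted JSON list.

CNF form of G:
  S -> A S | T0 T1
  A -> A B | B B | b
  B -> T0 A | T0 T1 | a
  C -> T0 A | T0 T1
  T0 -> a
  T1 -> b

Fill CYK table bottom-up (cells [i..j] with 2 ≤ i ≤ j ≤ 3 only):
  T[2,2] 'a' = {B,T0}  orig:{B}
  T[3,3] 'b' = {A,T1}  orig:{A}
  T[2,3] 'ab' = {B,C,S}

Original NTs in T[2,3] deriving "ab": ["B", "C", "S"]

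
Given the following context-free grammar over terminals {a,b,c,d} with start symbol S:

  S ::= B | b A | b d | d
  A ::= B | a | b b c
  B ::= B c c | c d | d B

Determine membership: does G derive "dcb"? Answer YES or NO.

CNF form of G:
  S -> B X6 | T0 T2 | T1 A | T1 T2 | T2 B | d
  A -> B X3 | T0 T2 | T1 X4 | T2 B | a
  B -> B X5 | T0 T2 | T2 B
  T0 -> c
  T1 -> b
  T2 -> d
  X3 -> T0 T0
  X4 -> T1 T0
  X5 -> T0 T0
  X6 -> T0 T0

CYK table (by increasing span):
  cell(0,0) d: {S,T2}  orig:{S}
  cell(1,1) c: {T0}  orig:{}
  cell(2,2) b: {T1}  orig:{}
  cell(0,1) dc: ∅
  cell(1,2) cb: ∅
  cell(0,2) dcb: ∅

S ∉ T[0,2] ⇒ NO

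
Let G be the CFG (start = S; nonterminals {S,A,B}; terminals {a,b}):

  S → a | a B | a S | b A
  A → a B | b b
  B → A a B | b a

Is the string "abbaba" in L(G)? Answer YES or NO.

Convert to CNF:
  S -> T0 B | T0 S | T1 A | a
  A -> T0 B | T1 T1
  B -> A X2 | T1 T0
  T0 -> a
  T1 -> b
  X2 -> T0 B

Fill CYK table bottom-up:
  [0..0]={S,T0}  "a"  orig:{S}
  [1..1]={T1}  "b"  orig:{}
  [2..2]={T1}  "b"  orig:{}
  [3..3]={S,T0}  "a"  orig:{S}
  [4..4]={T1}  "b"  orig:{}
  [5..5]={S,T0}  "a"  orig:{S}
  [0..1]=∅  "ab"
  [1..2]={A}  "bb"
  [2..3]={B}  "ba"
  [3..4]=∅  "ab"
  [4..5]={B}  "ba"
  [0..2]=∅  "abb"
  [1..3]=∅  "bba"
  [2..4]=∅  "bab"
  [3..5]={A,S,X2}  "aba"  orig:{A,S}
  [0..3]=∅  "abba"
  [1..4]=∅  "bbab"
  [2..5]={S}  "baba"
  [0..4]=∅  "abbab"
  [1..5]={B}  "bbaba"
  [0..5]={A,S,X2}  "abbaba"  orig:{A,S}

S ∈ T[0,5] ⇒ YES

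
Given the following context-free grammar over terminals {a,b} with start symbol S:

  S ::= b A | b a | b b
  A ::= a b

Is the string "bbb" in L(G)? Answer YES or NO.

CNF form of G:
  S -> T1 A | T1 T0 | T1 T1
  A -> T0 T1
  T0 -> a
  T1 -> b

CYK table (by increasing span):
  [0..0]={T1}  "b"  orig:{}
  [1..1]={T1}  "b"  orig:{}
  [2..2]={T1}  "b"  orig:{}
  [0..1]={S}  "bb"
  [1..2]={S}  "bb"
  [0..2]=∅  "bbb"

S ∉ T[0,2] ⇒ NO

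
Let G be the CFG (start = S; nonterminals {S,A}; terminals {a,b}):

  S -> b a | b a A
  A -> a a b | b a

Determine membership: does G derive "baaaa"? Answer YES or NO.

Convert to CNF:
  S -> T1 T0 | T1 X3
  A -> T0 X2 | T1 T0
  T0 -> a
  T1 -> b
  X2 -> T0 T1
  X3 -> T0 A

CYK fill:
  [0..0]={T1}  "b"  orig:{}
  [1..1]={T0}  "a"  orig:{}
  [2..2]={T0}  "a"  orig:{}
  [3..3]={T0}  "a"  orig:{}
  [4..4]={T0}  "a"  orig:{}
  [0..1]={A,S}  "ba"
  [1..2]=∅  "aa"
  [2..3]=∅  "aa"
  [3..4]=∅  "aa"
  [0..2]=∅  "baa"
  [1..3]=∅  "aaa"
  [2..4]=∅  "aaa"
  [0..3]=∅  "baaa"
  [1..4]=∅  "aaaa"
  [0..4]=∅  "baaaa"

S ∉ T[0,4] ⇒ NO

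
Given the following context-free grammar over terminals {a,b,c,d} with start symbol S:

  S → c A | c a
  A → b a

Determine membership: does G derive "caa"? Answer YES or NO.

Convert to CNF:
  S -> T2 A | T2 T1
  A -> T0 T1
  T0 -> b
  T1 -> a
  T2 -> c

CYK fill:
  [0..0]={T2}  "c"  orig:{}
  [1..1]={T1}  "a"  orig:{}
  [2..2]={T1}  "a"  orig:{}
  [0..1]={S}  "ca"
  [1..2]=∅  "aa"
  [0..2]=∅  "caa"

S ∉ T[0,2] ⇒ NO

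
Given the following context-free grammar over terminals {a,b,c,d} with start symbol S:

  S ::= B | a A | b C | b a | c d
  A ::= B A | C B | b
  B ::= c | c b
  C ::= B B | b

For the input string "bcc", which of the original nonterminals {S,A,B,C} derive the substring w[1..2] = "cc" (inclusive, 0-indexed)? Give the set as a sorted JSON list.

Convert to CNF:
  S -> T0 T1 | T0 T3 | T1 C | T1 T2 | T2 A | c
  A -> B A | C B | b
  B -> T0 T1 | c
  C -> B B | b
  T0 -> c
  T1 -> b
  T2 -> a
  T3 -> d

CYK fill — only the sub-triangle for w[1..2]:
  cell(1,1) c: {B,S,T0}  orig:{B,S}
  cell(2,2) c: {B,S,T0}  orig:{B,S}
  cell(1,2) cc: {C}

Original NTs in T[1,2] deriving "cc": ["C"]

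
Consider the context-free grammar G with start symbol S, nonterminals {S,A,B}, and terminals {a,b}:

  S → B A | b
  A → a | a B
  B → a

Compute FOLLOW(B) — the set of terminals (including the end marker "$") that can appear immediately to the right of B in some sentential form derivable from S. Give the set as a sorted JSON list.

FIRST iteration:
iter 1:
  A via A→a: +{a}
  B via B→a: +{a}
  S via S→B A: +{a}
  S via S→b: +{b}
  S: {a,b}  A: {a}  B: {a}
iter 2: done
  S: {a,b}  A: {a}  B: {a}

FOLLOW iteration:
FOLLOW(S) := {$}
round 1:
  S→B A: FOLLOW(B) ⊇ FIRST(A) = {a}; new: +{a}
  S→B A: FOLLOW(A) ⊇ FOLLOW(S) ⊇ {$}; new: +{$}
  FOLLOW[S]={$}  FOLLOW[A]={$}  FOLLOW[B]={a}
round 2:
  A→a B: FOLLOW(B) ⊇ FOLLOW(A) ⊇ {$}; new: +{$}
  FOLLOW[S]={$}  FOLLOW[A]={$}  FOLLOW[B]={$,a}
round 3: done
  FOLLOW[S]={$}  FOLLOW[A]={$}  FOLLOW[B]={$,a}

FOLLOW(B) = ["$", "a"]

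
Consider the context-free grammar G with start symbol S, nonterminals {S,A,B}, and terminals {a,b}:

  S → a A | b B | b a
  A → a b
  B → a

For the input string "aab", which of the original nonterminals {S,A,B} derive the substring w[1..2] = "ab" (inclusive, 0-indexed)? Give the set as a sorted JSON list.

CNF form of G:
  S -> T0 A | T1 B | T1 T0
  A -> T0 T1
  B -> a
  T0 -> a
  T1 -> b

CYK table (by increasing span) — only the sub-triangle for w[1..2]:
  cell(1,1) a: {B,T0}  orig:{B}
  cell(2,2) b: {T1}  orig:{}
  cell(1,2) ab: {A}

Original NTs in T[1,2] deriving "ab": ["A"]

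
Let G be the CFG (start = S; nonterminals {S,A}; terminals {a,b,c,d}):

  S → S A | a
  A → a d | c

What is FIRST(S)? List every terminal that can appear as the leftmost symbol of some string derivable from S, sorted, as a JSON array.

FIRST iteration:
round 1:
  A via A→a d: +{a}
  A via A→c: +{c}
  S via S→a: +{a}
  FIRST(S)={a}  FIRST(A)={a,c}
round 2: — fixpoint
  FIRST(S)={a}  FIRST(A)={a,c}

FIRST(S) = ["a"]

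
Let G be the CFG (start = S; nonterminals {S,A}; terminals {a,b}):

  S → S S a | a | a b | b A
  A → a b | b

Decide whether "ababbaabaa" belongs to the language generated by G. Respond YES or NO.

Convert to CNF:
  S -> S X2 | T0 T1 | T1 A | a
  A -> T0 T1 | b
  T0 -> a
  T1 -> b
  X2 -> S T0

CYK table (by increasing span):
  cell(0,0) a: {S,T0}  orig:{S}
  cell(1,1) b: {A,T1}  orig:{A}
  cell(2,2) a: {S,T0}  orig:{S}
  cell(3,3) b: {A,T1}  orig:{A}
  cell(4,4) b: {A,T1}  orig:{A}
  cell(5,5) a: {S,T0}  orig:{S}
  cell(6,6) a: {S,T0}  orig:{S}
  cell(7,7) b: {A,T1}  orig:{A}
  cell(8,8) a: {S,T0}  orig:{S}
  cell(9,9) a: {S,T0}  orig:{S}
  cell(0,1) ab: {A,S}
  cell(1,2) ba: ∅
  cell(2,3) ab: {A,S}
  cell(3,4) bb: {S}
  cell(4,5) ba: ∅
  cell(5,6) aa: {X2}  orig:{}
  cell(6,7) ab: {A,S}
  cell(7,8) ba: ∅
  cell(8,9) aa: {X2}  orig:{}
  cell(0,2) aba: {X2}  orig:{}
  cell(1,3) bab: {S}
  cell(2,4) abb: ∅
  cell(3,5) bba: {X2}  orig:{}
  cell(4,6) baa: ∅
  cell(5,7) aab: ∅
  cell(6,8) aba: {X2}  orig:{}
  cell(7,9) baa: ∅
  cell(0,3) abab: ∅
  cell(1,4) babb: ∅
  cell(2,5) abba: {S}
  cell(3,6) bbaa: {S}
  cell(4,7) baab: ∅
  cell(5,8) aaba: {S}
  cell(6,9) abaa: {S}
  cell(0,4) ababb: ∅
  cell(1,5) babba: ∅
  cell(2,6) abbaa: {X2}  orig:{}
  cell(3,7) bbaab: ∅
  cell(4,8) baaba: ∅
  cell(5,9) aabaa: {X2}  orig:{}
  cell(0,5) ababba: ∅
  cell(1,6) babbaa: ∅
  cell(2,7) abbaab: ∅
  cell(3,8) bbaaba: ∅
  cell(4,9) baabaa: ∅
  cell(0,6) ababbaa: {S}
  cell(1,7) babbaab: ∅
  cell(2,8) abbaaba: {S}
  cell(3,9) bbaabaa: {S}
  cell(0,7) ababbaab: ∅
  cell(1,8) babbaaba: ∅
  cell(2,9) abbaabaa: {X2}  orig:{}
  cell(0,8) ababbaaba: ∅
  cell(1,9) babbaabaa: ∅
  cell(0,9) ababbaabaa: {S}

S ∈ T[0,9] ⇒ YES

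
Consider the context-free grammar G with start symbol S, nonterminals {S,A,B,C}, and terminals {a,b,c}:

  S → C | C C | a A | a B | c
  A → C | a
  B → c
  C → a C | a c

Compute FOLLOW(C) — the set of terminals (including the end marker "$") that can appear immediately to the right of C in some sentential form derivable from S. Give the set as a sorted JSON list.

FIRST iteration:
round 1:
  A via A→a: +{a}
  B via B→c: +{c}
  C via C→a C: +{a}
  S via S→C: +{a}
  S via S→c: +{c}
  FIRST[S]={a,c}  FIRST[A]={a}  FIRST[B]={c}  FIRST[C]={a}
round 2: (stable)
  FIRST[S]={a,c}  FIRST[A]={a}  FIRST[B]={c}  FIRST[C]={a}

FOLLOW sets:
initialize: $ ∈ FOLLOW(S)
round 1:
  S→C: FOLLOW(C) ⊇ FOLLOW(S) ⊇ {$}; new: +{$}
  S→C C: FOLLOW(C) ⊇ FIRST(C) = {a}; new: +{a}
  S→a A: FOLLOW(A) ⊇ FOLLOW(S) ⊇ {$}; new: +{$}
  S→a B: FOLLOW(B) ⊇ FOLLOW(S) ⊇ {$}; new: +{$}
  FOLLOW[S]={$}  FOLLOW[A]={$}  FOLLOW[B]={$}  FOLLOW[C]={$,a}
round 2: (no change)
  FOLLOW[S]={$}  FOLLOW[A]={$}  FOLLOW[B]={$}  FOLLOW[C]={$,a}

FOLLOW(C) = ["$", "a"]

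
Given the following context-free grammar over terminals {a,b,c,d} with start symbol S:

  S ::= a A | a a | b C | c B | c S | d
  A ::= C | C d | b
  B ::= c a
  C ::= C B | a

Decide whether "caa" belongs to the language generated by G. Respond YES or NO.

CNF form of G:
  S -> T1 B | T1 S | T2 A | T2 T2 | T3 C | d
  A -> C B | C T0 | a | b
  B -> T1 T2
  C -> C B | a
  T0 -> d
  T1 -> c
  T2 -> a
  T3 -> b

CYK table (by increasing span):
  T[0,0] 'c' = {T1}  orig:{}
  T[1,1] 'a' = {A,C,T2}  orig:{A,C}
  T[2,2] 'a' = {A,C,T2}  orig:{A,C}
  T[0,1] 'ca' = {B}
  T[1,2] 'aa' = {S}
  T[0,2] 'caa' = {S}

S ∈ T[0,2] ⇒ YES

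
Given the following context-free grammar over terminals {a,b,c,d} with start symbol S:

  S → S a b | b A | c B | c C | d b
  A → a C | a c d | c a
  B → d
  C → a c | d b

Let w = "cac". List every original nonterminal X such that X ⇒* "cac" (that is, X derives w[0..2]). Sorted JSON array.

Convert to CNF:
  S -> S X5 | T1 B | T1 C | T2 T3 | T3 A
  A -> T0 C | T0 X4 | T1 T0
  B -> d
  C -> T0 T1 | T2 T3
  T0 -> a
  T1 -> c
  T2 -> d
  T3 -> b
  X4 -> T1 T2
  X5 -> T0 T3

CYK table (by increasing span) (cells [i..j] with 0 ≤ i ≤ j ≤ 2 only):
  [0..0]={T1}  "c"  orig:{}
  [1..1]={T0}  "a"  orig:{}
  [2..2]={T1}  "c"  orig:{}
  [0..1]={A}  "ca"
  [1..2]={C}  "ac"
  [0..2]={S}  "cac"

Original NTs in T[0,2] deriving "cac": ["S"]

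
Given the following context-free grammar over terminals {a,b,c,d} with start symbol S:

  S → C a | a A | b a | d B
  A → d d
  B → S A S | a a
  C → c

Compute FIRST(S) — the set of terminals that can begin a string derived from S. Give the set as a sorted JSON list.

Compute FIRST by fixpoint:
pass 1:
  A via A→d d: +{d}
  B via B→a a: +{a}
  C via C→c: +{c}
  S via S→C a: +{c}
  S via S→a A: +{a}
  S via S→b a: +{b}
  S via S→d B: +{d}
  S: {a,b,c,d}  A: {d}  B: {a}  C: {c}
pass 2:
  B via B→S A S: +{b,c,d}
  S: {a,b,c,d}  A: {d}  B: {a,b,c,d}  C: {c}
pass 3: (no change)
  S: {a,b,c,d}  A: {d}  B: {a,b,c,d}  C: {c}

FIRST(S) = ["a", "b", "c", "d"]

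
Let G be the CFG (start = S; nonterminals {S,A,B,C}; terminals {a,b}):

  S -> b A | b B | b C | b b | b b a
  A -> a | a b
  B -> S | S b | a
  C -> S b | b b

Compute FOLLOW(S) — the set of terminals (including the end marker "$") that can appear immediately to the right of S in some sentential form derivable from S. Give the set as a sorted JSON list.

Compute FIRST by fixpoint:
pass 1:
  A via A→a: +{a}
  B via B→a: +{a}
  C via C→b b: +{b}
  S via S→b A: +{b}
  FIRST[S]={b}  FIRST[A]={a}  FIRST[B]={a}  FIRST[C]={b}
pass 2:
  B via B→S: +{b}
  FIRST[S]={b}  FIRST[A]={a}  FIRST[B]={a,b}  FIRST[C]={b}
pass 3: — fixpoint
  FIRST[S]={b}  FIRST[A]={a}  FIRST[B]={a,b}  FIRST[C]={b}

Compute FOLLOW by fixpoint:
seed FOLLOW(S) with $
round 1:
  B→S b: FOLLOW(S) ⊇ FIRST(b) = {b}; new: +{b}
  S→b A: FOLLOW(A) ⊇ FOLLOW(S) ⊇ {$,b}; new: +{$,b}
  S→b B: FOLLOW(B) ⊇ FOLLOW(S) ⊇ {$,b}; new: +{$,b}
  S→b C: FOLLOW(C) ⊇ FOLLOW(S) ⊇ {$,b}; new: +{$,b}
  S: {$,b}  A: {$,b}  B: {$,b}  C: {$,b}
round 2: — fixpoint
  S: {$,b}  A: {$,b}  B: {$,b}  C: {$,b}

FOLLOW(S) = ["$", "b"]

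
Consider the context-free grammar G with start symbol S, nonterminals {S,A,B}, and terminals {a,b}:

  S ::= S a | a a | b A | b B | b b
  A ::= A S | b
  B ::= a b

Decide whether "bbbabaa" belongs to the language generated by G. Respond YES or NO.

CNF form of G:
  S -> S T0 | T0 T0 | T1 A | T1 B | T1 T1
  A -> A S | b
  B -> T0 T1
  T0 -> a
  T1 -> b

Fill CYK table bottom-up:
  [0..0]={A,T1}  "b"  orig:{A}
  [1..1]={A,T1}  "b"  orig:{A}
  [2..2]={A,T1}  "b"  orig:{A}
  [3..3]={T0}  "a"  orig:{}
  [4..4]={A,T1}  "b"  orig:{A}
  [5..5]={T0}  "a"  orig:{}
  [6..6]={T0}  "a"  orig:{}
  [0..1]={S}  "bb"
  [1..2]={S}  "bb"
  [2..3]=∅  "ba"
  [3..4]={B}  "ab"
  [4..5]=∅  "ba"
  [5..6]={S}  "aa"
  [0..2]={A}  "bbb"
  [1..3]={S}  "bba"
  [2..4]={S}  "bab"
  [3..5]=∅  "aba"
  [4..6]={A}  "baa"
  [0..3]={A}  "bbba"
  [1..4]={A}  "bbab"
  [2..5]={S}  "baba"
  [3..6]=∅  "abaa"
  [0..4]={S}  "bbbab"
  [1..5]={A}  "bbaba"
  [2..6]={S}  "babaa"
  [0..5]={S}  "bbbaba"
  [1..6]={A}  "bbabaa"
  [0..6]={S}  "bbbabaa"

S ∈ T[0,6] ⇒ YES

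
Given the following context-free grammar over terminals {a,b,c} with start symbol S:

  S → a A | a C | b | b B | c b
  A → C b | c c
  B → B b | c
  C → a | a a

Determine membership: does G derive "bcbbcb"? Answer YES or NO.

Convert to CNF:
  S -> T0 B | T1 T0 | T2 A | T2 C | b
  A -> C T0 | T1 T1
  B -> B T0 | c
  C -> T2 T2 | a
  T0 -> b
  T1 -> c
  T2 -> a

CYK fill:
  [0..0]={S,T0}  "b"  orig:{S}
  [1..1]={B,T1}  "c"  orig:{B}
  [2..2]={S,T0}  "b"  orig:{S}
  [3..3]={S,T0}  "b"  orig:{S}
  [4..4]={B,T1}  "c"  orig:{B}
  [5..5]={S,T0}  "b"  orig:{S}
  [0..1]={S}  "bc"
  [1..2]={B,S}  "cb"
  [2..3]=∅  "bb"
  [3..4]={S}  "bc"
  [4..5]={B,S}  "cb"
  [0..2]={S}  "bcb"
  [1..3]={B}  "cbb"
  [2..4]=∅  "bbc"
  [3..5]={S}  "bcb"
  [0..3]={S}  "bcbb"
  [1..4]=∅  "cbbc"
  [2..5]=∅  "bbcb"
  [0..4]=∅  "bcbbc"
  [1..5]=∅  "cbbcb"
  [0..5]=∅  "bcbbcb"

S ∉ T[0,5] ⇒ NO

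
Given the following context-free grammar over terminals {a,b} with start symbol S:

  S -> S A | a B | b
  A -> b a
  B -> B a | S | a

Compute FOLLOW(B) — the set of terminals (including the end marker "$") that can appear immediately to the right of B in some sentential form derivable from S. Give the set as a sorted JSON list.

Compute FIRST by fixpoint:
pass 1:
  A via A→b a: +{b}
  B via B→a: +{a}
  S via S→a B: +{a}
  S via S→b: +{b}
  FIRST[S]={a,b}  FIRST[A]={b}  FIRST[B]={a}
pass 2:
  B via B→S: +{b}
  FIRST[S]={a,b}  FIRST[A]={b}  FIRST[B]={a,b}
pass 3: — fixpoint
  FIRST[S]={a,b}  FIRST[A]={b}  FIRST[B]={a,b}

FOLLOW sets:
seed FOLLOW(S) with $
round 1:
  B→B a: FOLLOW(B) ⊇ FIRST(a) = {a}; new: +{a}
  B→S: FOLLOW(S) ⊇ FOLLOW(B) ⊇ {a}; new: +{a}
  S→S A: FOLLOW(S) ⊇ FIRST(A) = {b}; new: +{b}
  S→S A: FOLLOW(A) ⊇ FOLLOW(S) ⊇ {$,a,b}; new: +{$,a,b}
  S→a B: FOLLOW(B) ⊇ FOLLOW(S) ⊇ {$,a,b}; new: +{$,b}
  FOLLOW(S)={$,a,b}  FOLLOW(A)={$,a,b}  FOLLOW(B)={$,a,b}
round 2: (stable)
  FOLLOW(S)={$,a,b}  FOLLOW(A)={$,a,b}  FOLLOW(B)={$,a,b}

FOLLOW(B) = ["$", "a", "b"]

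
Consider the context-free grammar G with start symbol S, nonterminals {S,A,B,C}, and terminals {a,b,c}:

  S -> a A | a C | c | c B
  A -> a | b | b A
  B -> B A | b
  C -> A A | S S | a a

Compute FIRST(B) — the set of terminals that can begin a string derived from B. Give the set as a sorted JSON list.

Compute FIRST by fixpoint:
iter 1:
  A via A→a: +{a}
  A via A→b: +{b}
  B via B→b: +{b}
  C via C→A A: +{a,b}
  S via S→a A: +{a}
  S via S→c: +{c}
  FIRST[S]={a,c}  FIRST[A]={a,b}  FIRST[B]={b}  FIRST[C]={a,b}
iter 2:
  C via C→S S: +{c}
  FIRST[S]={a,c}  FIRST[A]={a,b}  FIRST[B]={b}  FIRST[C]={a,b,c}
iter 3: (stable)
  FIRST[S]={a,c}  FIRST[A]={a,b}  FIRST[B]={b}  FIRST[C]={a,b,c}

FIRST(B) = ["b"]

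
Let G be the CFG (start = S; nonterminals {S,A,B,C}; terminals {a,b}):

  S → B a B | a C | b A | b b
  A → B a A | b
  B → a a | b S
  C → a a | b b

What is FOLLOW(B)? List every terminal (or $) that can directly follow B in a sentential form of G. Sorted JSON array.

FIRST iteration:
pass 1:
  A via A→b: +{b}
  B via B→a a: +{a}
  B via B→b S: +{b}
  C via C→a a: +{a}
  C via C→b b: +{b}
  S via S→B a B: +{a,b}
  FIRST(S)={a,b}  FIRST(A)={b}  FIRST(B)={a,b}  FIRST(C)={a,b}
pass 2:
  A via A→B a A: +{a}
  FIRST(S)={a,b}  FIRST(A)={a,b}  FIRST(B)={a,b}  FIRST(C)={a,b}
pass 3: (stable)
  FIRST(S)={a,b}  FIRST(A)={a,b}  FIRST(B)={a,b}  FIRST(C)={a,b}

Compute FOLLOW by fixpoint:
seed FOLLOW(S) with $
[1]
  A→B a A: FOLLOW(B) ⊇ FIRST(a) = {a}; new: +{a}
  B→b S: FOLLOW(S) ⊇ FOLLOW(B) ⊇ {a}; new: +{a}
  S→B a B: FOLLOW(B) ⊇ FOLLOW(S) ⊇ {$,a}; new: +{$}
  S→a C: FOLLOW(C) ⊇ FOLLOW(S) ⊇ {$,a}; new: +{$,a}
  S→b A: FOLLOW(A) ⊇ FOLLOW(S) ⊇ {$,a}; new: +{$,a}
  FOLLOW(S)={$,a}  FOLLOW(A)={$,a}  FOLLOW(B)={$,a}  FOLLOW(C)={$,a}
[2] — fixpoint
  FOLLOW(S)={$,a}  FOLLOW(A)={$,a}  FOLLOW(B)={$,a}  FOLLOW(C)={$,a}

FOLLOW(B) = ["$", "a"]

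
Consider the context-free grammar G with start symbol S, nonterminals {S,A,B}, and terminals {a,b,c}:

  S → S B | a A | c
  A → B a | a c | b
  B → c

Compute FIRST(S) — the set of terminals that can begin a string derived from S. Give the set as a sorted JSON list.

Compute FIRST by fixpoint:
[1]
  A via A→a c: +{a}
  A via A→b: +{b}
  B via B→c: +{c}
  S via S→a A: +{a}
  S via S→c: +{c}
  FIRST(S)={a,c}  FIRST(A)={a,b}  FIRST(B)={c}
[2]
  A via A→B a: +{c}
  FIRST(S)={a,c}  FIRST(A)={a,b,c}  FIRST(B)={c}
[3] done
  FIRST(S)={a,c}  FIRST(A)={a,b,c}  FIRST(B)={c}

FIRST(S) = ["a", "c"]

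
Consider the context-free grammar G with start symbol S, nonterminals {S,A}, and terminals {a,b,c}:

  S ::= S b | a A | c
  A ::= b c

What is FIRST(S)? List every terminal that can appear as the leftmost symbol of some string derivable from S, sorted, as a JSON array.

FIRST sets, iterate to fixpoint:
[1]
  A via A→b c: +{b}
  S via S→a A: +{a}
  S via S→c: +{c}
  S: {a,c}  A: {b}
[2] (stable)
  S: {a,c}  A: {b}

FIRST(S) = ["a", "c"]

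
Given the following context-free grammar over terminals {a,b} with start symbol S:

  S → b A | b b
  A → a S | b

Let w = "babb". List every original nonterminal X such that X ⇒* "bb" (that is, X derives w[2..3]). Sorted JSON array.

CNF form of G:
  S -> T1 A | T1 T1
  A -> T0 S | b
  T0 -> a
  T1 -> b

CYK table (by increasing span), restricted to cells inside w[2..3]:
  [2..2]={A,T1}  "b"  orig:{A}
  [3..3]={A,T1}  "b"  orig:{A}
  [2..3]={S}  "bb"

Original NTs in T[2,3] deriving "bb": ["S"]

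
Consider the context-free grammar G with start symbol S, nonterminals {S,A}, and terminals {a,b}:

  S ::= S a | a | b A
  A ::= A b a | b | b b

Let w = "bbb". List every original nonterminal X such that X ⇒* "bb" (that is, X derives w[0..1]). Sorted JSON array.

Convert to CNF:
  S -> S T1 | T0 A | a
  A -> A X2 | T0 T0 | b
  T0 -> b
  T1 -> a
  X2 -> T0 T1

Fill CYK table bottom-up — only the sub-triangle for w[0..1]:
  [0..0]={A,T0}  "b"  orig:{A}
  [1..1]={A,T0}  "b"  orig:{A}
  [0..1]={A,S}  "bb"

Original NTs in T[0,1] deriving "bb": ["A", "S"]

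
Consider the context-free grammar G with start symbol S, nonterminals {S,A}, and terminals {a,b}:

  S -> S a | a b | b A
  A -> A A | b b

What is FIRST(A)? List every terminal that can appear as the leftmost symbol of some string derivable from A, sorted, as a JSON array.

FIRST sets, iterate to fixpoint:
round 1:
  A via A→b b: +{b}
  S via S→a b: +{a}
  S via S→b A: +{b}
  S: {a,b}  A: {b}
round 2: done
  S: {a,b}  A: {b}

FIRST(A) = ["b"]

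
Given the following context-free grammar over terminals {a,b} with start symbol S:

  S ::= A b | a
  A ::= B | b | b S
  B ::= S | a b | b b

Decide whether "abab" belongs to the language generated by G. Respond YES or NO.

Convert to CNF:
  S -> A T0 | a
  A -> A T0 | T0 S | T0 T0 | T1 T0 | a | b
  B -> A T0 | T0 T0 | T1 T0 | a
  T0 -> b
  T1 -> a

CYK table (by increasing span):
  T[0,0] 'a' = {A,B,S,T1}  orig:{A,B,S}
  T[1,1] 'b' = {A,T0}  orig:{A}
  T[2,2] 'a' = {A,B,S,T1}  orig:{A,B,S}
  T[3,3] 'b' = {A,T0}  orig:{A}
  T[0,1] 'ab' = {A,B,S}
  T[1,2] 'ba' = {A}
  T[2,3] 'ab' = {A,B,S}
  T[0,2] 'aba' = ∅
  T[1,3] 'bab' = {A,B,S}
  T[0,3] 'abab' = ∅

S ∉ T[0,3] ⇒ NO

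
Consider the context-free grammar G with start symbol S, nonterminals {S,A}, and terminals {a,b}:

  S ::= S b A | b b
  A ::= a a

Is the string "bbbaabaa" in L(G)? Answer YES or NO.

CNF form of G:
  S -> S X2 | T1 T1
  A -> T0 T0
  T0 -> a
  T1 -> b
  X2 -> T1 A

CYK fill:
  cell(0,0) b: {T1}  orig:{}
  cell(1,1) b: {T1}  orig:{}
  cell(2,2) b: {T1}  orig:{}
  cell(3,3) a: {T0}  orig:{}
  cell(4,4) a: {T0}  orig:{}
  cell(5,5) b: {T1}  orig:{}
  cell(6,6) a: {T0}  orig:{}
  cell(7,7) a: {T0}  orig:{}
  cell(0,1) bb: {S}
  cell(1,2) bb: {S}
  cell(2,3) ba: ∅
  cell(3,4) aa: {A}
  cell(4,5) ab: ∅
  cell(5,6) ba: ∅
  cell(6,7) aa: {A}
  cell(0,2) bbb: ∅
  cell(1,3) bba: ∅
  cell(2,4) baa: {X2}  orig:{}
  cell(3,5) aab: ∅
  cell(4,6) aba: ∅
  cell(5,7) baa: {X2}  orig:{}
  cell(0,3) bbba: ∅
  cell(1,4) bbaa: ∅
  cell(2,5) baab: ∅
  cell(3,6) aaba: ∅
  cell(4,7) abaa: ∅
  cell(0,4) bbbaa: {S}
  cell(1,5) bbaab: ∅
  cell(2,6) baaba: ∅
  cell(3,7) aabaa: ∅
  cell(0,5) bbbaab: ∅
  cell(1,6) bbaaba: ∅
  cell(2,7) baabaa: ∅
  cell(0,6) bbbaaba: ∅
  cell(1,7) bbaabaa: ∅
  cell(0,7) bbbaabaa: {S}

S ∈ T[0,7] ⇒ YES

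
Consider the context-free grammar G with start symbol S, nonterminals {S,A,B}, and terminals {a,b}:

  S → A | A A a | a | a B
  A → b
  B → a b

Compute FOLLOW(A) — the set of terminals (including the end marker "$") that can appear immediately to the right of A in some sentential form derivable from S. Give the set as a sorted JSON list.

FIRST iteration:
round 1:
  A via A→b: +{b}
  B via B→a b: +{a}
  S via S→A: +{b}
  S via S→a: +{a}
  FIRST(S)={a,b}  FIRST(A)={b}  FIRST(B)={a}
round 2: — fixpoint
  FIRST(S)={a,b}  FIRST(A)={b}  FIRST(B)={a}

FOLLOW sets:
seed FOLLOW(S) with $
pass 1:
  S→A: FOLLOW(A) ⊇ FOLLOW(S) ⊇ {$}; new: +{$}
  S→A A a: FOLLOW(A) ⊇ FIRST(A) = {b}; new: +{b}
  S→A A a: FOLLOW(A) ⊇ FIRST(a) = {a}; new: +{a}
  S→a B: FOLLOW(B) ⊇ FOLLOW(S) ⊇ {$}; new: +{$}
  FOLLOW(S)={$}  FOLLOW(A)={$,a,b}  FOLLOW(B)={$}
pass 2: (stable)
  FOLLOW(S)={$}  FOLLOW(A)={$,a,b}  FOLLOW(B)={$}

FOLLOW(A) = ["$", "a", "b"]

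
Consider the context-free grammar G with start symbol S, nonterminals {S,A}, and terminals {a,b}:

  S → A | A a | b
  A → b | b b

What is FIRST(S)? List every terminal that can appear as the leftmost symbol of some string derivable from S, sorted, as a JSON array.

FIRST sets, iterate to fixpoint:
round 1:
  A via A→b: +{b}
  S via S→A: +{b}
  FIRST[S]={b}  FIRST[A]={b}
round 2: — fixpoint
  FIRST[S]={b}  FIRST[A]={b}

FIRST(S) = ["b"]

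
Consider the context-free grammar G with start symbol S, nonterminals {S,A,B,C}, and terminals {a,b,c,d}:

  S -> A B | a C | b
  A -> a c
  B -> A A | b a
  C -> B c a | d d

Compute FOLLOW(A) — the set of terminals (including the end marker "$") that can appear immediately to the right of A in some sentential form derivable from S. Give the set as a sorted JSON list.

FIRST sets, iterate to fixpoint:
round 1:
  A via A→a c: +{a}
  B via B→A A: +{a}
  B via B→b a: +{b}
  C via C→B c a: +{a,b}
  C via C→d d: +{d}
  S via S→A B: +{a}
  S via S→b: +{b}
  FIRST[S]={a,b}  FIRST[A]={a}  FIRST[B]={a,b}  FIRST[C]={a,b,d}
round 2: done
  FIRST[S]={a,b}  FIRST[A]={a}  FIRST[B]={a,b}  FIRST[C]={a,b,d}

Compute FOLLOW by fixpoint:
seed FOLLOW(S) with $
iter 1:
  B→A A: FOLLOW(A) ⊇ FIRST(A) = {a}; new: +{a}
  C→B c a: FOLLOW(B) ⊇ FIRST(c) = {c}; new: +{c}
  S→A B: FOLLOW(A) ⊇ FIRST(B) = {a,b}; new: +{b}
  S→A B: FOLLOW(B) ⊇ FOLLOW(S) ⊇ {$}; new: +{$}
  S→a C: FOLLOW(C) ⊇ FOLLOW(S) ⊇ {$}; new: +{$}
  FOLLOW[S]={$}  FOLLOW[A]={a,b}  FOLLOW[B]={$,c}  FOLLOW[C]={$}
iter 2:
  B→A A: FOLLOW(A) ⊇ FOLLOW(B) ⊇ {$,c}; new: +{$,c}
  FOLLOW[S]={$}  FOLLOW[A]={$,a,b,c}  FOLLOW[B]={$,c}  FOLLOW[C]={$}
iter 3: (stable)
  FOLLOW[S]={$}  FOLLOW[A]={$,a,b,c}  FOLLOW[B]={$,c}  FOLLOW[C]={$}

FOLLOW(A) = ["$", "a", "b", "c"]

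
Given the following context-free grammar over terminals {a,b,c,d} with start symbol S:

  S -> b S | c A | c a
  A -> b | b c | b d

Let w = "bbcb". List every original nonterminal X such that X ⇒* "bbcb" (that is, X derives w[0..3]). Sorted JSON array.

Convert to CNF:
  S -> T0 S | T1 A | T1 T3
  A -> T0 T1 | T0 T2 | b
  T0 -> b
  T1 -> c
  T2 -> d
  T3 -> a

Fill CYK table bottom-up (cells [i..j] with 0 ≤ i ≤ j ≤ 3 only):
  [0..0]={A,T0}  "b"  orig:{A}
  [1..1]={A,T0}  "b"  orig:{A}
  [2..2]={T1}  "c"  orig:{}
  [3..3]={A,T0}  "b"  orig:{A}
  [0..1]=∅  "bb"
  [1..2]={A}  "bc"
  [2..3]={S}  "cb"
  [0..2]=∅  "bbc"
  [1..3]={S}  "bcb"
  [0..3]={S}  "bbcb"

Original NTs in T[0,3] deriving "bbcb": ["S"]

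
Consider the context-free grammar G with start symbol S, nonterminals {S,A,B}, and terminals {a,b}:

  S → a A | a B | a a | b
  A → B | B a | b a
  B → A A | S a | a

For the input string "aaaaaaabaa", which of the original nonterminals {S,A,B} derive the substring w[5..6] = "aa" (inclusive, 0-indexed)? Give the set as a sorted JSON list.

Convert to CNF:
  S -> T0 A | T0 B | T0 T0 | b
  A -> A A | B T0 | S T0 | T1 T0 | a
  B -> A A | S T0 | a
  T0 -> a
  T1 -> b

CYK fill (cells [i..j] with 5 ≤ i ≤ j ≤ 6 only):
  T[5,5] 'a' = {A,B,T0}  orig:{A,B}
  T[6,6] 'a' = {A,B,T0}  orig:{A,B}
  T[5,6] 'aa' = {A,B,S}

Original NTs in T[5,6] deriving "aa": ["A", "B", "S"]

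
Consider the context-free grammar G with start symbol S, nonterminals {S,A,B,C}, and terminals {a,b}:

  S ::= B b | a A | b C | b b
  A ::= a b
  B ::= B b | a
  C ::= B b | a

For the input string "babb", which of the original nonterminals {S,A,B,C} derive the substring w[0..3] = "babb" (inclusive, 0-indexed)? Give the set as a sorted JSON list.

CNF form of G:
  S -> B T1 | T0 A | T1 C | T1 T1
  A -> T0 T1
  B -> B T1 | a
  C -> B T1 | a
  T0 -> a
  T1 -> b

CYK table (by increasing span), restricted to cells inside w[0..3]:
  cell(0,0) b: {T1}  orig:{}
  cell(1,1) a: {B,C,T0}  orig:{B,C}
  cell(2,2) b: {T1}  orig:{}
  cell(3,3) b: {T1}  orig:{}
  cell(0,1) ba: {S}
  cell(1,2) ab: {A,B,C,S}
  cell(2,3) bb: {S}
  cell(0,2) bab: {S}
  cell(1,3) abb: {B,C,S}
  cell(0,3) babb: {S}

Original NTs in T[0,3] deriving "babb": ["S"]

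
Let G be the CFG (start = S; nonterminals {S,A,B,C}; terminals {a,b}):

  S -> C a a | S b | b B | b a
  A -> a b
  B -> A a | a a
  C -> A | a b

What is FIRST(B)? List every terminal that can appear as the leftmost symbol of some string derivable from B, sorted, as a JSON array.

FIRST iteration:
round 1:
  A via A→a b: +{a}
  B via B→A a: +{a}
  C via C→A: +{a}
  S via S→C a a: +{a}
  S via S→b B: +{b}
  S: {a,b}  A: {a}  B: {a}  C: {a}
round 2: (no change)
  S: {a,b}  A: {a}  B: {a}  C: {a}

FIRST(B) = ["a"]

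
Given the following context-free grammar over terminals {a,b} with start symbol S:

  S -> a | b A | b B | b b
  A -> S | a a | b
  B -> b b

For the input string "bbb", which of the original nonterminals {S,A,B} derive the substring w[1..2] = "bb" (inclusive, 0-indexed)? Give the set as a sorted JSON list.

CNF form of G:
  S -> T1 A | T1 B | T1 T1 | a
  A -> T0 T0 | T1 A | T1 B | T1 T1 | a | b
  B -> T1 T1
  T0 -> a
  T1 -> b

Fill CYK table bottom-up (cells [i..j] with 1 ≤ i ≤ j ≤ 2 only):
  T[1,1] 'b' = {A,T1}  orig:{A}
  T[2,2] 'b' = {A,T1}  orig:{A}
  T[1,2] 'bb' = {A,B,S}

Original NTs in T[1,2] deriving "bb": ["A", "B", "S"]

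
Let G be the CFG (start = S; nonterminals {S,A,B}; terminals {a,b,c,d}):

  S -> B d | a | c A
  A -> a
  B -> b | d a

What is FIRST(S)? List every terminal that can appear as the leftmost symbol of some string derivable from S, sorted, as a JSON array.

FIRST sets, iterate to fixpoint:
pass 1:
  A via A→a: +{a}
  B via B→b: +{b}
  B via B→d a: +{d}
  S via S→B d: +{b,d}
  S via S→a: +{a}
  S via S→c A: +{c}
  FIRST[S]={a,b,c,d}  FIRST[A]={a}  FIRST[B]={b,d}
pass 2: — fixpoint
  FIRST[S]={a,b,c,d}  FIRST[A]={a}  FIRST[B]={b,d}

FIRST(S) = ["a", "b", "c", "d"]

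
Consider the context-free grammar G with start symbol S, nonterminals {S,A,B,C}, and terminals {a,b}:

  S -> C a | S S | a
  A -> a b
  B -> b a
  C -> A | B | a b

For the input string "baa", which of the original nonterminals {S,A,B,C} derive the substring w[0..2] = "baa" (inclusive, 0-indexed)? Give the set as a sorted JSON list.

CNF form of G:
  S -> C T0 | S S | a
  A -> T0 T1
  B -> T1 T0
  C -> T0 T1 | T1 T0
  T0 -> a
  T1 -> b

CYK fill, restricted to cells inside w[0..2]:
  cell(0,0) b: {T1}  orig:{}
  cell(1,1) a: {S,T0}  orig:{S}
  cell(2,2) a: {S,T0}  orig:{S}
  cell(0,1) ba: {B,C}
  cell(1,2) aa: {S}
  cell(0,2) baa: {S}

Original NTs in T[0,2] deriving "baa": ["S"]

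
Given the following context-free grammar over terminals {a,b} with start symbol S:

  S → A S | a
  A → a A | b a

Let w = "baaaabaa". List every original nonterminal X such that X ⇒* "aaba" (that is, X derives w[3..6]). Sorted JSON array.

CNF form of G:
  S -> A S | a
  A -> T0 A | T1 T0
  T0 -> a
  T1 -> b

Fill CYK table bottom-up, restricted to cells inside w[3..6]:
  T[3,3] 'a' = {S,T0}  orig:{S}
  T[4,4] 'a' = {S,T0}  orig:{S}
  T[5,5] 'b' = {T1}  orig:{}
  T[6,6] 'a' = {S,T0}  orig:{S}
  T[3,4] 'aa' = ∅
  T[4,5] 'ab' = ∅
  T[5,6] 'ba' = {A}
  T[3,5] 'aab' = ∅
  T[4,6] 'aba' = {A}
  T[3,6] 'aaba' = {A}

Original NTs in T[3,6] deriving "aaba": ["A"]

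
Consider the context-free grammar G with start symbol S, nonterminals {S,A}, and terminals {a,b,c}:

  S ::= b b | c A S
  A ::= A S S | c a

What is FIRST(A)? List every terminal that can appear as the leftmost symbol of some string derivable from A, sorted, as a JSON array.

FIRST iteration:
iter 1:
  A via A→c a: +{c}
  S via S→b b: +{b}
  S via S→c A S: +{c}
  S: {b,c}  A: {c}
iter 2: (stable)
  S: {b,c}  A: {c}

FIRST(A) = ["c"]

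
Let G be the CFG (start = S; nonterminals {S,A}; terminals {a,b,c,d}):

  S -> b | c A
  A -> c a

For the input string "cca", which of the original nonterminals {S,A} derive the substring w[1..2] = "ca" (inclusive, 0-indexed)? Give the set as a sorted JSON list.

Convert to CNF:
  S -> T0 A | b
  A -> T0 T1
  T0 -> c
  T1 -> a

CYK fill, restricted to cells inside w[1..2]:
  T[1,1] 'c' = {T0}  orig:{}
  T[2,2] 'a' = {T1}  orig:{}
  T[1,2] 'ca' = {A}

Original NTs in T[1,2] deriving "ca": ["A"]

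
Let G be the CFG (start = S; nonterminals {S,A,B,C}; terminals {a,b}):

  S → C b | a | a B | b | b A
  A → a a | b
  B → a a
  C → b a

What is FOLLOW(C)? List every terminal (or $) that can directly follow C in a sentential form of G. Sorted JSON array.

FIRST sets, iterate to fixpoint:
[1]
  A via A→a a: +{a}
  A via A→b: +{b}
  B via B→a a: +{a}
  C via C→b a: +{b}
  S via S→C b: +{b}
  S via S→a: +{a}
  FIRST(S)={a,b}  FIRST(A)={a,b}  FIRST(B)={a}  FIRST(C)={b}
[2] — fixpoint
  FIRST(S)={a,b}  FIRST(A)={a,b}  FIRST(B)={a}  FIRST(C)={b}

FOLLOW sets:
initialize: $ ∈ FOLLOW(S)
iter 1:
  S→C b: FOLLOW(C) ⊇ FIRST(b) = {b}; new: +{b}
  S→a B: FOLLOW(B) ⊇ FOLLOW(S) ⊇ {$}; new: +{$}
  S→b A: FOLLOW(A) ⊇ FOLLOW(S) ⊇ {$}; new: +{$}
  S: {$}  A: {$}  B: {$}  C: {b}
iter 2: done
  S: {$}  A: {$}  B: {$}  C: {b}

FOLLOW(C) = ["b"]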